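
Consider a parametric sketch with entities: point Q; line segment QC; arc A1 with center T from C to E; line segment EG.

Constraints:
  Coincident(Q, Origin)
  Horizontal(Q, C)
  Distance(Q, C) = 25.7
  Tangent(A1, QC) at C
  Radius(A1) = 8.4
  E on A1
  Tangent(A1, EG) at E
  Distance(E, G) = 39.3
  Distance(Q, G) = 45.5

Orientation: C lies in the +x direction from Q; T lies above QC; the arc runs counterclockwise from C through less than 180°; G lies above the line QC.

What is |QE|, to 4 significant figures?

35.07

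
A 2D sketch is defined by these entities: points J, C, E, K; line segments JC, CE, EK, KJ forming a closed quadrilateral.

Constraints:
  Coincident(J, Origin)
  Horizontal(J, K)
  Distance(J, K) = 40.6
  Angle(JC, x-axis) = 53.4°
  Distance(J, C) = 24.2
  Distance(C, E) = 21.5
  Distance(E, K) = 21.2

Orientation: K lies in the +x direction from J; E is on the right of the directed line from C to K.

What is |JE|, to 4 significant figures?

19.51

J is at the origin; JK is horizontal with |JK| = 40.6 and K in +x, so K = (40.6, 0). JC runs at 53.4° with |JC| = 24.2, so C = (14.43, 19.43). E is determined by |CE| = 21.5 and |EK| = 21.2 together: it lies at the intersection of circle(C, 21.5) and circle(K, 21.2). With |CK| = 32.59, the foot of the radical line on CK is 16.49 from C and the perpendicular offset is √(21.5² − 16.49²) = 13.79. Taking the right-of-CK solution: E = (19.45, -1.477).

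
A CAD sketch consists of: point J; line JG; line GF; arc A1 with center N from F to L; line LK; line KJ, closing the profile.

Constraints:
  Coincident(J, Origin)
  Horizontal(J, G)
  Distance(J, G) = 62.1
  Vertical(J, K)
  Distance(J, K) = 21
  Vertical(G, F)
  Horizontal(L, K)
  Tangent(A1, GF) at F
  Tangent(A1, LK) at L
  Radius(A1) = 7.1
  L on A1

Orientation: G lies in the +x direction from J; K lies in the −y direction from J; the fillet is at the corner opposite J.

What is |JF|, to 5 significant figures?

63.637

J is at the origin; J and G share the same y with |JG| = 62.1 and G on the +x side, so G = (62.100, 0.0000). JK is vertical with |JK| = 21.0 and K on the −y side, so K = (0.0000, -21.000). The virtual corner opposite J is at (62.100, -21.000). A1 meets GF tangentially, so NF is at right angles to GF and tangency of A1 to LK means the radius NL is perpendicular to LK, with radius 7.1, so the center N sits 7.1 in from both sides at N = (55.000, -13.900). That places the tangent points at F = (62.100, -13.900) on GF and L = (55.000, -21.000) on LK. Then |JF| = |F − J| = 63.637.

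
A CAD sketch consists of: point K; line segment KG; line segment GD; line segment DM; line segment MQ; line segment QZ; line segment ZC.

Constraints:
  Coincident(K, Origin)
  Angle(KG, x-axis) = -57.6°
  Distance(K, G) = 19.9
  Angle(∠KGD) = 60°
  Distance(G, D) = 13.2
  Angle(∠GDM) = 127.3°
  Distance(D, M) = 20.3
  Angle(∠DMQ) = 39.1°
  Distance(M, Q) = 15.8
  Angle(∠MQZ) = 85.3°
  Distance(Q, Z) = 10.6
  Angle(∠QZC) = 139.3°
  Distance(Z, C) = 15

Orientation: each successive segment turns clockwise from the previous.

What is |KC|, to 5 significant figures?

27.904

∠MQZ = 85.3° gives QZ at -105.90° from the x-axis; with |QZ| = 10.6, Z = (-2.8973, -14.999). ∠QZC = 139.3° gives ZC at -146.60° from the x-axis; with |ZC| = 15.0, C = (-15.420, -23.257). Then |KC| = |C − K| = 27.904.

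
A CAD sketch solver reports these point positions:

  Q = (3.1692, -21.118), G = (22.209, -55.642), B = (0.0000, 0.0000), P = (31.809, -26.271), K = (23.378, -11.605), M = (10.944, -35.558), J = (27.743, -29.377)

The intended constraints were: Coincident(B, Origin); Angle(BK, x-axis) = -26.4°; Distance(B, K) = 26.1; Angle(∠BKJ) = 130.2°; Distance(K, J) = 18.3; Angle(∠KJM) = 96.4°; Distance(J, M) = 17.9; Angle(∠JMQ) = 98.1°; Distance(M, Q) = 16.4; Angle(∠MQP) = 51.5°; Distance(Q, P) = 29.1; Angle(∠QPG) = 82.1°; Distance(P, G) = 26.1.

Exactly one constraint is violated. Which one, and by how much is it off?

Distance(P, G) = 26.1 — off by 4.80.

B = (0.00, 0.00) ✓; BK at -26.40° ✓; |BK| = 26.10 ✓; ∠BKJ = 130.2° ✓; |KJ| = 18.30 ✓; ∠KJM = 96.40° ✓; |JM| = 17.90 ✓; ∠JMQ = 98.10° ✓; |MQ| = 16.40 ✓; ∠MQP = 51.50° ✓; |QP| = 29.10 ✓; ∠QPG = 82.10° ✓; |PG| = 30.90 ✗.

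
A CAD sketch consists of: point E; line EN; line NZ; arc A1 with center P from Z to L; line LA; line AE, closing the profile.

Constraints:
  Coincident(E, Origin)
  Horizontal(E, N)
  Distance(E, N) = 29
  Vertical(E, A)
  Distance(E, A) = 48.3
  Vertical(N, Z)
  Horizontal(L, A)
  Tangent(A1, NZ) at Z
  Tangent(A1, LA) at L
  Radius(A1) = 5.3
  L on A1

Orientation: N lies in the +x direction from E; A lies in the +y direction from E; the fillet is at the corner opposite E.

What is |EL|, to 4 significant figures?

53.80

E is at the origin; EN is horizontal with |EN| = 29.0 and N on the +x side, so N = (29.00, 0.000). EA is vertical with |EA| = 48.3 and A on the +y side, so A = (0.000, 48.30). The virtual corner opposite E is at (29.00, 48.30). The tangent condition forces PZ to be normal to NZ and A1 meets LA tangentially, so PL is at right angles to LA, with radius 5.3, so the center P sits 5.3 in from both sides at P = (23.70, 43.00). That places the tangent points at Z = (29.00, 43.00) on NZ and L = (23.70, 48.30) on LA. Then |EL| = |L − E| = 53.80.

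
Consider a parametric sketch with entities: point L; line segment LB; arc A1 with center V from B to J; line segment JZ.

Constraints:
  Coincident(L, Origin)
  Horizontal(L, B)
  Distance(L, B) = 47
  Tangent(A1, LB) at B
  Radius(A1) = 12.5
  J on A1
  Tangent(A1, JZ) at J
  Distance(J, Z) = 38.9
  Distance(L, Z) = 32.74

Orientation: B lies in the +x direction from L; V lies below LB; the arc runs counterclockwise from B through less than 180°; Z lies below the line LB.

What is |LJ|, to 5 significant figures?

38.376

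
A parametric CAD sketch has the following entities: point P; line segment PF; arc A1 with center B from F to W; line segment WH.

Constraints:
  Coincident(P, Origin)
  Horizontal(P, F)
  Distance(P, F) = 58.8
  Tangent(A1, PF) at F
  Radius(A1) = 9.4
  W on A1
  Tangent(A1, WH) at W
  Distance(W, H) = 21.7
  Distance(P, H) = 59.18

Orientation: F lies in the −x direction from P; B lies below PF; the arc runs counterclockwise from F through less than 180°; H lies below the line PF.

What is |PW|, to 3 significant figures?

67.4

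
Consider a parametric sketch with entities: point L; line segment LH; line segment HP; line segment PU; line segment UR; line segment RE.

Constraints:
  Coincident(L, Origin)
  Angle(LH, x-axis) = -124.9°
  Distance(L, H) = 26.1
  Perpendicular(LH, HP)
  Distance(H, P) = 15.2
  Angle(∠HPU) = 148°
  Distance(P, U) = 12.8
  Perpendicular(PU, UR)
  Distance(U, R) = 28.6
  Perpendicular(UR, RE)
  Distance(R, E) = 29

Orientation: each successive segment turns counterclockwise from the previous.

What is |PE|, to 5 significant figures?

32.869

L is at the origin; LH runs at -124.9° with length 26.1, so H = (-14.933, -21.406). The perpendicularity gives HP at right angles to LH, so HP runs at -34.900°; with |HP| = 15.2, P = (-2.4667, -30.103). ∠HPU = 148.0° gives PU at -2.9000° from the x-axis; with |PU| = 12.8, U = (10.317, -30.750). The perpendicularity gives UR at right angles to PU, so UR runs at 87.100°; with |UR| = 28.6, R = (11.764, -2.1868). UR is perpendicular to RE, so RE runs at 177.10°; with |RE| = 29.0, E = (-17.199, -0.71960). Then |PE| = |E − P| = 32.869.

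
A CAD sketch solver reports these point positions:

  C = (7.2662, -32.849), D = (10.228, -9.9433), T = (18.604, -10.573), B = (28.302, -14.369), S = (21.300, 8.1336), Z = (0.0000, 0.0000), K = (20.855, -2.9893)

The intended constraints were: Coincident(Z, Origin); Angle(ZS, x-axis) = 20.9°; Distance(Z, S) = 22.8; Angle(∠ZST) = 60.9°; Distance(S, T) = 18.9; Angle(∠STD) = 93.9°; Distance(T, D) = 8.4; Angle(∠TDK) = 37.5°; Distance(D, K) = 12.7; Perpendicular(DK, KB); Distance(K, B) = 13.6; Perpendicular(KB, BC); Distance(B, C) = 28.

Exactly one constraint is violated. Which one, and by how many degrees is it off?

Perpendicular(KB, BC) — off by 8.10°.

Z = (0.00, 0.00) ✓; ZS at 20.90° ✓; |ZS| = 22.80 ✓; ∠ZST = 60.90° ✓; |ST| = 18.90 ✓; ∠STD = 93.90° ✓; |TD| = 8.400 ✓; ∠TDK = 37.50° ✓; |DK| = 12.70 ✓; ∠(DK, KB) = 90.00° ✓; |KB| = 13.60 ✓; ∠(KB, BC) = 81.90° ✗; |BC| = 28.00 ✓.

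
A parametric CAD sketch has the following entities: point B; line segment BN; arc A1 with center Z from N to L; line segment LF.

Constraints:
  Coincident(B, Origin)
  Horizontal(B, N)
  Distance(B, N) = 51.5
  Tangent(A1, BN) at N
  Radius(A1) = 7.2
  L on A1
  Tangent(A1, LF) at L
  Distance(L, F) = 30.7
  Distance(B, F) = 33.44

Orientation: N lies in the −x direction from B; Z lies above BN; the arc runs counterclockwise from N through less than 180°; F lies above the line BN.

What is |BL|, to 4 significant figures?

46.60

Checks: |ZL| = 7.200 ✓; ∠(ZL, LF) = 90.00° ✓; |LF| = 30.70 ✓; |BF| = 33.44 ✓.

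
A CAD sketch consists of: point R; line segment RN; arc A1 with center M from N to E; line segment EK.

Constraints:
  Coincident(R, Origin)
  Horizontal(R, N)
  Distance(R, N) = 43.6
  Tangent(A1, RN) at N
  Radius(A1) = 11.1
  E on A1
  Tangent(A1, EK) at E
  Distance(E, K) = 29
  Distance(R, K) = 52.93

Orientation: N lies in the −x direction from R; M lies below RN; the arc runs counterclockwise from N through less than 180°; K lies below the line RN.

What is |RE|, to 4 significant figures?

55.27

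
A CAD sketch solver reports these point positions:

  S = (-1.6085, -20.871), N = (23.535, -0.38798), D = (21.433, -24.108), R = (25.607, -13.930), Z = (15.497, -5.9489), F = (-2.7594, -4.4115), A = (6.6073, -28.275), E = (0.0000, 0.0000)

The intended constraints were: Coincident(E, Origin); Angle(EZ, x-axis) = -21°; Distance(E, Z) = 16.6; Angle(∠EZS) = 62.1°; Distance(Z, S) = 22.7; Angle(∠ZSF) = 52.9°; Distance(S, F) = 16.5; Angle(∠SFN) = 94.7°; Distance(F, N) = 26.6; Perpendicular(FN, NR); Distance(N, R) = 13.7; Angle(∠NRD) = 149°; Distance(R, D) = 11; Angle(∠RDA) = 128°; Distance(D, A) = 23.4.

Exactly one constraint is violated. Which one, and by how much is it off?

Distance(D, A) = 23.4 — off by 8.00.

E = (0.00, 0.00) ✓; EZ at -21.00° ✓; |EZ| = 16.60 ✓; ∠EZS = 62.10° ✓; |ZS| = 22.70 ✓; ∠ZSF = 52.90° ✓; |SF| = 16.50 ✓; ∠SFN = 94.70° ✓; |FN| = 26.60 ✓; ∠(FN, NR) = 90.00° ✓; |NR| = 13.70 ✓; ∠NRD = 149.0° ✓; |RD| = 11.00 ✓; ∠RDA = 128.0° ✓; |DA| = 15.40 ✗.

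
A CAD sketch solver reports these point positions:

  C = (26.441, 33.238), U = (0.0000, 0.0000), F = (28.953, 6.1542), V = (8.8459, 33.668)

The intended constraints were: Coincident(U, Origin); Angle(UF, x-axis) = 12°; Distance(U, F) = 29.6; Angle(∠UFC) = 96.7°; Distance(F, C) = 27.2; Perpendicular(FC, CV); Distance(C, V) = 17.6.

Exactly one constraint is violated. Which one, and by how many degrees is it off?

Perpendicular(FC, CV) — off by 6.70°.

U = (0.00, 0.00) ✓; UF at 12.00° ✓; |UF| = 29.60 ✓; ∠UFC = 96.70° ✓; |FC| = 27.20 ✓; ∠(FC, CV) = 83.30° ✗; |CV| = 17.60 ✓.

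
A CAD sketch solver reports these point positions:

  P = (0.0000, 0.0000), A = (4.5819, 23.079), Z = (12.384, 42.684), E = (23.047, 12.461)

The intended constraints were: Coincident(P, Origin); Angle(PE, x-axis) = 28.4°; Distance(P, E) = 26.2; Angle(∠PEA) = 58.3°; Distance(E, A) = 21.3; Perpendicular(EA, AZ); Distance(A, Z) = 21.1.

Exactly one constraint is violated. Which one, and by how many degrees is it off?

Perpendicular(EA, AZ) — off by 8.20°.

P = (0.00, 0.00) ✓; PE at 28.40° ✓; |PE| = 26.20 ✓; ∠PEA = 58.30° ✓; |EA| = 21.30 ✓; ∠(EA, AZ) = 81.80° ✗; |AZ| = 21.10 ✓.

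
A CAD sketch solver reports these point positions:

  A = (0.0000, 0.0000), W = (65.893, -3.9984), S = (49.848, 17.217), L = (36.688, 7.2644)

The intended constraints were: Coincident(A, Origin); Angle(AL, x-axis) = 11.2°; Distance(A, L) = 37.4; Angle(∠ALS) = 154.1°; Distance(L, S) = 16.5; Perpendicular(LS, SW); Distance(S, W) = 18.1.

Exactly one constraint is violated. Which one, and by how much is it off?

Distance(S, W) = 18.1 — off by 8.50.

A = (0.00, 0.00) ✓; AL at 11.20° ✓; |AL| = 37.40 ✓; ∠ALS = 154.1° ✓; |LS| = 16.50 ✓; ∠(LS, SW) = 90.00° ✓; |SW| = 26.60 ✗.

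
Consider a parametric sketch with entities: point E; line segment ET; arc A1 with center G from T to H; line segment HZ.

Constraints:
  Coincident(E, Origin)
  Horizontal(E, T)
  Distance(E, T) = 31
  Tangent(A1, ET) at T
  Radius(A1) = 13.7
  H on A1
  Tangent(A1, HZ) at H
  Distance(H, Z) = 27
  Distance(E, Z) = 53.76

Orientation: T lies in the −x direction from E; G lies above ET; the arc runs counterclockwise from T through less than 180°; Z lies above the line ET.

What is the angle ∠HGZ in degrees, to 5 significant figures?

63.096°

E is at the origin; E and T share the same y with |ET| = 31.0 and T on the −x side, so T = (-31.000, 0.0000). A1 meets ET tangentially, so GT is at right angles to ET, so G = T + (0, 13.7) = (-31.000, 13.700). Since GH ⟂ HZ (tangency), |GZ| = √(13.7² + 27.0²) = 30.277 regardless of where H sits on A1. So Z lies on both circle(E, 53.76) and circle(G, 30.277); the above-ET intersection is Z = (-30.922, 43.977). H is the foot of the tangent from Z: H = (-18.767, 19.868).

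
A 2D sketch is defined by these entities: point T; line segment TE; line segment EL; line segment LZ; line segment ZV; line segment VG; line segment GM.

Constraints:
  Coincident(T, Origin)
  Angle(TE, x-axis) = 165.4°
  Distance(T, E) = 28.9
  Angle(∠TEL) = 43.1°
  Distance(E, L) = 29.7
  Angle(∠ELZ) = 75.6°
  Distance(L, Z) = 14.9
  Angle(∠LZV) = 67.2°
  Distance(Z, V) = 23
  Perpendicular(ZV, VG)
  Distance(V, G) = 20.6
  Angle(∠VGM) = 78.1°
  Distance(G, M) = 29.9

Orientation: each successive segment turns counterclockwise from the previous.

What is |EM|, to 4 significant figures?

40.27

T is at the origin; TE runs at 165.4° with length 28.9, so E = (-27.97, 7.285). ∠TEL = 43.1° gives EL at -57.70° from the x-axis; with |EL| = 29.7, L = (-12.10, -17.82). ∠ELZ = 75.6° gives LZ at 46.70° from the x-axis; with |LZ| = 14.9, Z = (-1.878, -6.976). ∠LZV = 67.2° gives ZV at 159.5° from the x-axis; with |ZV| = 23.0, V = (-23.42, 1.079). The perpendicularity gives VG at right angles to ZV, so VG runs at -110.5°; with |VG| = 20.6, G = (-30.64, -18.22). ∠VGM = 78.1° gives GM at -8.600° from the x-axis; with |GM| = 29.9, M = (-1.072, -22.69). Then |EM| = |M − E| = 40.27.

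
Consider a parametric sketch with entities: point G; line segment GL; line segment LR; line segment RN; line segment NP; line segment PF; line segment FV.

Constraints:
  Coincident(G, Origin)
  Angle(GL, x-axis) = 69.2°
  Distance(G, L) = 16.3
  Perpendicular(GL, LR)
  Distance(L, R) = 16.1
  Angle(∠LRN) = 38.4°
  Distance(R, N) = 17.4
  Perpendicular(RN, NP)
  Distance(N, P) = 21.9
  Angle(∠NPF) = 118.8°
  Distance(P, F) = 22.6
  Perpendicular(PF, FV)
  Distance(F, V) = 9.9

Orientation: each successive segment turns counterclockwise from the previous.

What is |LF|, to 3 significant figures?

27.3

The perpendicularity gives NP at right angles to RN, so NP runs at 30.8°; with |NP| = 21.9, P = (18.5, 17.2). ∠NPF = 118.8° gives PF at 92.0° from the x-axis; with |PF| = 22.6, F = (17.7, 39.8). Then |LF| = |F − L| = 27.3.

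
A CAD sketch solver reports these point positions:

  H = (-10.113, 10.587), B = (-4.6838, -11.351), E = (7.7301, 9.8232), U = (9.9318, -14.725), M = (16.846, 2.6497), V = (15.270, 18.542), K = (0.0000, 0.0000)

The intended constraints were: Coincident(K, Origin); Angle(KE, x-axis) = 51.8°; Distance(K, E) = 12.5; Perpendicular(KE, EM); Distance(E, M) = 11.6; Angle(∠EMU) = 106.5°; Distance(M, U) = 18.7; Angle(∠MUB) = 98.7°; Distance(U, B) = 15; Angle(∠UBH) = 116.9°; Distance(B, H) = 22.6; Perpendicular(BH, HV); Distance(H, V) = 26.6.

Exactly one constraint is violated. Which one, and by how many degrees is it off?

Perpendicular(BH, HV) — off by 3.50°.

K = (0.00, 0.00) ✓; KE at 51.80° ✓; |KE| = 12.50 ✓; ∠(KE, EM) = 90.00° ✓; |EM| = 11.60 ✓; ∠EMU = 106.5° ✓; |MU| = 18.70 ✓; ∠MUB = 98.70° ✓; |UB| = 15.00 ✓; ∠UBH = 116.9° ✓; |BH| = 22.60 ✓; ∠(BH, HV) = 86.50° ✗; |HV| = 26.60 ✓.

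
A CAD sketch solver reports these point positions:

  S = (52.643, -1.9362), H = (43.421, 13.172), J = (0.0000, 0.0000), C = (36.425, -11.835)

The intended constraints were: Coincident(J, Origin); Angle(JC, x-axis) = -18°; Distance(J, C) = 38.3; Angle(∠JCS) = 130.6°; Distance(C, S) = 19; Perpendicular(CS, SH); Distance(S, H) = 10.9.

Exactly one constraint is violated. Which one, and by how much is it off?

Distance(S, H) = 10.9 — off by 6.80.

J = (0.00, 0.00) ✓; JC at -18.00° ✓; |JC| = 38.30 ✓; ∠JCS = 130.6° ✓; |CS| = 19.00 ✓; ∠(CS, SH) = 90.00° ✓; |SH| = 17.70 ✗.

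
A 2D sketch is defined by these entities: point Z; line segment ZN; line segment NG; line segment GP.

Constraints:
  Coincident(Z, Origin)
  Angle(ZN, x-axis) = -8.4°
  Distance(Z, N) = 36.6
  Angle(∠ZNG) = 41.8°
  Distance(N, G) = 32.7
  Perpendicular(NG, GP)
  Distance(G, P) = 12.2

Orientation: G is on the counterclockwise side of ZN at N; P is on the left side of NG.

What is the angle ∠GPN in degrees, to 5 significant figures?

69.540°

Z is at the origin; ZN runs at -8.4° with length 36.6, so N = 36.6·(cos -8.4°, sin -8.4°) = (36.207, -5.3466). ∠ZNG = 41.8°, so NG runs at -8.4° + (180° − 41.8°) = 129.80° from the x-axis; with |NG| = 32.7, G = N + 32.7·(cos 129.80°, sin 129.80°) = (15.276, 19.776). The perpendicularity gives GP at right angles to NG; with |GP| = 12.2 on the left of NG, P = G + 12.2·(-0.76828, -0.64011) = (5.9027, 11.967). Then cos ∠GPN = PG·PN / (|PG||PN|), giving 69.540°.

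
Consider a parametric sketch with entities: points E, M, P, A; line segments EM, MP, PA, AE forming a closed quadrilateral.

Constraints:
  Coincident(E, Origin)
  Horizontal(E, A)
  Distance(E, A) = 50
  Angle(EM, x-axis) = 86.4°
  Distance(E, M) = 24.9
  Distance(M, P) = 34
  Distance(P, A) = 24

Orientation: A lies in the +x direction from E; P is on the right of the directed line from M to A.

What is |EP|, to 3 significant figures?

26.1

Checks: |MP| = 34.00 ✓; |PA| = 24.00 ✓.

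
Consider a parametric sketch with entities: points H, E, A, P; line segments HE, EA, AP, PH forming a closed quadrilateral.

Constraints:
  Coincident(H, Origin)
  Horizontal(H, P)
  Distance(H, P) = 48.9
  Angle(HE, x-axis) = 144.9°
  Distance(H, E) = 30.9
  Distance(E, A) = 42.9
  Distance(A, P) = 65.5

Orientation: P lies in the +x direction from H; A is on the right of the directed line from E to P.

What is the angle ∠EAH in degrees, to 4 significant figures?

45.64°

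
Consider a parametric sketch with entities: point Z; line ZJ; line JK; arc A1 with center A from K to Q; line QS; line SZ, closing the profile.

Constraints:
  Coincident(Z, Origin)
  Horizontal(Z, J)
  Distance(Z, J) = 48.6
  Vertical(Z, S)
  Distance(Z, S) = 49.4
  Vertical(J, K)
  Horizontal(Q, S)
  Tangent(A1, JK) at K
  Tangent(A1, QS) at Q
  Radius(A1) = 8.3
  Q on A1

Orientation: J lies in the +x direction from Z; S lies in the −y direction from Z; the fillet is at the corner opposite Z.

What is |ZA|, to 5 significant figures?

57.561

Z is at the origin; ZJ is horizontal with |ZJ| = 48.6 and J on the +x side, so J = (48.600, 0.0000). ZS is vertical with |ZS| = 49.4 and S on the −y side, so S = (0.0000, -49.400). The virtual corner opposite Z is at (48.600, -49.400). Since A1 is tangent to JK there, AK ⟂ JK and since A1 is tangent to QS there, AQ ⟂ QS, with radius 8.3, so the center A sits 8.3 in from both sides at A = (40.300, -41.100). Then |ZA| = |A − Z| = 57.561.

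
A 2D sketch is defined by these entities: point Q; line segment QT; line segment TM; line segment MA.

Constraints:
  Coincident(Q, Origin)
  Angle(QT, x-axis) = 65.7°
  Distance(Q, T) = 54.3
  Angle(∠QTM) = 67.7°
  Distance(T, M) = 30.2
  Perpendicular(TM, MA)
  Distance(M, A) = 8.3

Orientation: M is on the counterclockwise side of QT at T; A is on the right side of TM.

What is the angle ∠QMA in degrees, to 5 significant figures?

169.19°

Q is at the origin; QT runs at 65.7° with length 54.3, so T = 54.3·(cos 65.7°, sin 65.7°) = (22.345, 49.489). ∠QTM = 67.7°, so TM runs at 65.7° + (180° − 67.7°) = 178.00° from the x-axis; with |TM| = 30.2, M = T + 30.2·(cos 178.00°, sin 178.00°) = (-7.8364, 50.543). TM is perpendicular to MA; with |MA| = 8.3 on the right of TM, A = M + 8.3·(0.034899, 0.99939) = (-7.5467, 58.838). Then cos ∠QMA = MQ·MA / (|MQ||MA|), giving 169.19°.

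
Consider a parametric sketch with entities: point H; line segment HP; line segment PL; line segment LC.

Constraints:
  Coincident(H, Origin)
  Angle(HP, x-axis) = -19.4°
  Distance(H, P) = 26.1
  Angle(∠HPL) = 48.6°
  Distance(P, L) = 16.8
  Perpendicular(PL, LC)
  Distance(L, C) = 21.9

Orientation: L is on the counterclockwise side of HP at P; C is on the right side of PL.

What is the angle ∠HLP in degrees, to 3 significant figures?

91.3°

H is at the origin; HP runs at -19.4° with length 26.1, so P = 26.1·(cos -19.4°, sin -19.4°) = (24.6, -8.67). ∠HPL = 48.6°, so PL runs at -19.4° + (180° − 48.6°) = 112° from the x-axis; with |PL| = 16.8, L = P + 16.8·(cos 112°, sin 112°) = (18.3, 6.91). Then cos ∠HLP = LH·LP / (|LH||LP|), giving 91.3°.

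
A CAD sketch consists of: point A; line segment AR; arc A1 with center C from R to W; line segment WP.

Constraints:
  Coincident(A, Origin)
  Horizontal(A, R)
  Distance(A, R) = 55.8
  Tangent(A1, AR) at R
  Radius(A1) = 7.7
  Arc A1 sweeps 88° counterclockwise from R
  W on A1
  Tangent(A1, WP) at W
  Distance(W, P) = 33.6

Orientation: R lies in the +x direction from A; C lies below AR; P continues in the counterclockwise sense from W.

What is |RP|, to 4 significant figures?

41.96

On A1, R sits at bearing 90° from C; an 88° counterclockwise sweep puts W at bearing 178°, so W = C + 7.7·(cos 178°, sin 178°) = (48.10, -7.431). Since A1 is tangent to WP there, CW ⟂ WP, so WP runs along (−sin 178°, cos 178°); with |WP| = 33.6, P = (46.93, -41.01). Then |RP| = |P − R| = 41.96.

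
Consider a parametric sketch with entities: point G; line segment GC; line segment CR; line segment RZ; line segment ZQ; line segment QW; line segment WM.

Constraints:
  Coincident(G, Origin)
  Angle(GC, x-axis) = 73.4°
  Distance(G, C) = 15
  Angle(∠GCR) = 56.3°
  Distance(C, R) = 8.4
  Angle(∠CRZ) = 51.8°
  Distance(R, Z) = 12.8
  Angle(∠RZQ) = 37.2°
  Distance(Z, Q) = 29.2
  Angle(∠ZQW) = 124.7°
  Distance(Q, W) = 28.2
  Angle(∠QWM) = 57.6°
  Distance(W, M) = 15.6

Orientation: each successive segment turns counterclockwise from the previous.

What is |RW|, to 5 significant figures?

38.310

G is at the origin; GC runs at 73.4° with length 15.0, so C = (4.2853, 14.375). ∠GCR = 56.3° gives CR at -162.90° from the x-axis; with |CR| = 8.4, R = (-3.7433, 11.905). ∠CRZ = 51.8° gives RZ at -34.700° from the x-axis; with |RZ| = 12.8, Z = (6.7801, 4.6181). ∠RZQ = 37.2° gives ZQ at 108.10° from the x-axis; with |ZQ| = 29.2, Q = (-2.2916, 32.373). ∠ZQW = 124.7° gives QW at 163.40° from the x-axis; with |QW| = 28.2, W = (-29.316, 40.430). Then |RW| = |W − R| = 38.310.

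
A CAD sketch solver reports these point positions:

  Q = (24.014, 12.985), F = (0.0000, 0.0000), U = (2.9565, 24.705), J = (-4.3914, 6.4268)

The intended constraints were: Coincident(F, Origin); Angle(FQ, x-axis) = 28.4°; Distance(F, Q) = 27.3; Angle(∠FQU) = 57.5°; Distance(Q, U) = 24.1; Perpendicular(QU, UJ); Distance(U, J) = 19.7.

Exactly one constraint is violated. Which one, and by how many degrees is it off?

Perpendicular(QU, UJ) — off by 7.20°.

F = (0.00, 0.00) ✓; FQ at 28.40° ✓; |FQ| = 27.30 ✓; ∠FQU = 57.50° ✓; |QU| = 24.10 ✓; ∠(QU, UJ) = 97.20° ✗; |UJ| = 19.70 ✓.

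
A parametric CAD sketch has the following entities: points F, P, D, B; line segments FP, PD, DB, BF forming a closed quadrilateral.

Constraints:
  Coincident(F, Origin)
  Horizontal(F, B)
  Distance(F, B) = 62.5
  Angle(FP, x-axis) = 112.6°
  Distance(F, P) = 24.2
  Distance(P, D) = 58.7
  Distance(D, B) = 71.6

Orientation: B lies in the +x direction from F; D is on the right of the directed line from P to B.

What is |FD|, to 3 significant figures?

35.6

Checks: |FB| = 62.50 ✓; |FP| = 24.20 ✓; |PD| = 58.70 ✓; |DB| = 71.60 ✓.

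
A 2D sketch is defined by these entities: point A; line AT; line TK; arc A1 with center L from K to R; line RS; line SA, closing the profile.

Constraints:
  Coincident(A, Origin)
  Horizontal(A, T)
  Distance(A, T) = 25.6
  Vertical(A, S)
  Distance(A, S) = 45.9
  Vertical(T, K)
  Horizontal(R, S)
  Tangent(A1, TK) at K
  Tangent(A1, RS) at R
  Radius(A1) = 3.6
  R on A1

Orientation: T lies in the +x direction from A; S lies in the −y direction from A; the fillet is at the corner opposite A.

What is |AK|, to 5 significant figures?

49.443

A is at the origin; A and T share the same y with |AT| = 25.6 and T on the +x side, so T = (25.600, 0.0000). A and S share the same x with |AS| = 45.9 and S on the −y side, so S = (0.0000, -45.900). The virtual corner opposite A is at (25.600, -45.900). Since A1 is tangent to TK there, LK ⟂ TK and since A1 is tangent to RS there, LR ⟂ RS, with radius 3.6, so the center L sits 3.6 in from both sides at L = (22.000, -42.300). That places the tangent points at K = (25.600, -42.300) on TK and R = (22.000, -45.900) on RS. Then |AK| = |K − A| = 49.443.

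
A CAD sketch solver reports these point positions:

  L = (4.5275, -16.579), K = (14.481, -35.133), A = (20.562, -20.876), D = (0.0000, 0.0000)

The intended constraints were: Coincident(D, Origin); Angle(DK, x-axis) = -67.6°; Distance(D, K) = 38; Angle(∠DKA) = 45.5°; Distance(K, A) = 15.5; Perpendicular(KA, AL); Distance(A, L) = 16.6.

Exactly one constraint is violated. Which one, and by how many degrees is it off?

Perpendicular(KA, AL) — off by 8.10°.

D = (0.00, 0.00) ✓; DK at -67.60° ✓; |DK| = 38.00 ✓; ∠DKA = 45.50° ✓; |KA| = 15.50 ✓; ∠(KA, AL) = 98.10° ✗; |AL| = 16.60 ✓.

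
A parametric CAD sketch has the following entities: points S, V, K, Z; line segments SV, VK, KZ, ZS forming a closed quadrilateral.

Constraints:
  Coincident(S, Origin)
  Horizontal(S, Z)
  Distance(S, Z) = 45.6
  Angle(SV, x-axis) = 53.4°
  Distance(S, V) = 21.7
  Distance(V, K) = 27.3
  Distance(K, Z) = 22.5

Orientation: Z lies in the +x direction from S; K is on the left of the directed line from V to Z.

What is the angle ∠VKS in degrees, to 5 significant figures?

19.464°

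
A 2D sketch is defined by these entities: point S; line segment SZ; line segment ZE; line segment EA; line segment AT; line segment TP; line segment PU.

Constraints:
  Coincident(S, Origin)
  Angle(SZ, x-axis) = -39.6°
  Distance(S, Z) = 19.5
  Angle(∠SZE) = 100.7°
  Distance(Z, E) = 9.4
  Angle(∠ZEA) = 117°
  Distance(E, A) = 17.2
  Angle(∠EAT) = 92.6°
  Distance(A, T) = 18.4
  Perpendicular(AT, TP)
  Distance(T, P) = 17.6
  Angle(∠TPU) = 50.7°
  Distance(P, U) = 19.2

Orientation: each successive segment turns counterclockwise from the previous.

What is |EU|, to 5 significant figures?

12.513

AT is perpendicular to TP, so TP runs at -79.900°; with |TP| = 17.6, P = (3.4476, -10.200). ∠TPU = 50.7° gives PU at 49.400° from the x-axis; with |PU| = 19.2, U = (15.942, 4.3778). Then |EU| = |U − E| = 12.513.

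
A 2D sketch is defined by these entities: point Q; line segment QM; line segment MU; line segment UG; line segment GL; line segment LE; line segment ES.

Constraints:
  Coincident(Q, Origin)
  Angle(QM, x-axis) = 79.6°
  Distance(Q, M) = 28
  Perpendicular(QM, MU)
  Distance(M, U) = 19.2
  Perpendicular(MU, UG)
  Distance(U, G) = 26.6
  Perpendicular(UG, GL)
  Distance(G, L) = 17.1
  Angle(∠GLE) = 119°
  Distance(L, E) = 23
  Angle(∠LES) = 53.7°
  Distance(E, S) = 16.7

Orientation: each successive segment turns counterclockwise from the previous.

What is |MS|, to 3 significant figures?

11.4

Q is at the origin; QM runs at 79.6° with length 28.0, so M = (5.05, 27.5). QM ⟂ MU, so MU runs at 170°; with |MU| = 19.2, U = (-13.8, 31.0). MU ⟂ UG, so UG runs at -100°; with |UG| = 26.6, G = (-18.6, 4.84). UG is perpendicular to GL, so GL runs at -10.4°; with |GL| = 17.1, L = (-1.81, 1.76). ∠GLE = 119.0° gives LE at 50.6° from the x-axis; with |LE| = 23.0, E = (12.8, 19.5). ∠LES = 53.7° gives ES at 177° from the x-axis; with |ES| = 16.7, S = (-3.89, 20.4). Then |MS| = |S − M| = 11.4.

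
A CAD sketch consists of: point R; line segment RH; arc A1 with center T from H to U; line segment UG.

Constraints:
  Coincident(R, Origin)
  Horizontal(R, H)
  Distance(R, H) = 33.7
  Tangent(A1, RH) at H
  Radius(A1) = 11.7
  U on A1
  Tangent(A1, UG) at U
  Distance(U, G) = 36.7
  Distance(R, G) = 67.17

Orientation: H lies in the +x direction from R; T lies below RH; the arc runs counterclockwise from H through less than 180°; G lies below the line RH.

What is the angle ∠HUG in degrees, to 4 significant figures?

115.9°

R is at the origin; R and H share the same y with |RH| = 33.7 and H on the +x side, so H = (33.70, 0.000). Since A1 is tangent to RH there, TH ⟂ RH, so T = H + (0, -11.7) = (33.70, -11.70). Since TU ⟂ UG (tangency), |TG| = √(11.7² + 36.7²) = 38.52 regardless of where U sits on A1. So G lies on both circle(R, 67.17) and circle(T, 38.52); the below-RH intersection is G = (47.22, -47.77). U is the foot of the tangent from G: U = (24.51, -18.94).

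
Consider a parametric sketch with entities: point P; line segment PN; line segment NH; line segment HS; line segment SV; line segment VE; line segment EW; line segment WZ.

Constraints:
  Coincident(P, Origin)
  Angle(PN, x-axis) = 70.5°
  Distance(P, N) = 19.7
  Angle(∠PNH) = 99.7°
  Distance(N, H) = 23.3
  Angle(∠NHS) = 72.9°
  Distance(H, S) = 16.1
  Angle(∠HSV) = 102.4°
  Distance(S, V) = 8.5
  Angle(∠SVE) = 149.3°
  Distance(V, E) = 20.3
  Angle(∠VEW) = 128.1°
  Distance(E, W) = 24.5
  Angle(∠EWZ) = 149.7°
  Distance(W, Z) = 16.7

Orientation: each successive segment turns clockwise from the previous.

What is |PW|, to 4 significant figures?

41.18

∠SVE = 149.3° gives VE at 134.8° from the x-axis; with |VE| = 20.3, E = (-0.2815, 16.78). ∠VEW = 128.1° gives EW at 82.90° from the x-axis; with |EW| = 24.5, W = (2.747, 41.09). Then |PW| = |W − P| = 41.18.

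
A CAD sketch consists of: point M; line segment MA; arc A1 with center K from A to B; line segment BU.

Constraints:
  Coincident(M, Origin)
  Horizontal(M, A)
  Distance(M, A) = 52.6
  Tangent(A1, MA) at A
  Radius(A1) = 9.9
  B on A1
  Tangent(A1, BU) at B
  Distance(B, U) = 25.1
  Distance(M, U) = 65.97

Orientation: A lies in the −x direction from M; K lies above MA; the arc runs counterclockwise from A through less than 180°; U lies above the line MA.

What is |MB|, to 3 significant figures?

46.0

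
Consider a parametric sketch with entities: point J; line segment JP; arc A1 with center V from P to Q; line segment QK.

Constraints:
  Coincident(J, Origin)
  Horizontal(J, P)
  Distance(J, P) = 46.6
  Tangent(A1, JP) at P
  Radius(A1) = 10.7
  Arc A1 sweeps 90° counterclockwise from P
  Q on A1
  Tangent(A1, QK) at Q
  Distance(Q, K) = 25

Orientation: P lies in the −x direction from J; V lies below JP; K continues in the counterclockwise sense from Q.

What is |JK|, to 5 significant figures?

67.511

J is at the origin; J and P share the same y with |JP| = 46.6 and P on the −x side, so P = (-46.600, 0.0000). Tangency of A1 to JP means the radius VP is perpendicular to JP, so V = P + (0, -10.7) = (-46.600, -10.700). On A1, P sits at bearing 90° from V; a 90° counterclockwise sweep puts Q at bearing 180°, so Q = V + 10.7·(cos 180°, sin 180°) = (-57.300, -10.700). A1 meets QK tangentially, so VQ is at right angles to QK, so QK runs along (−sin 180°, cos 180°); with |QK| = 25.0, K = (-57.300, -35.700). Then |JK| = |K − J| = 67.511.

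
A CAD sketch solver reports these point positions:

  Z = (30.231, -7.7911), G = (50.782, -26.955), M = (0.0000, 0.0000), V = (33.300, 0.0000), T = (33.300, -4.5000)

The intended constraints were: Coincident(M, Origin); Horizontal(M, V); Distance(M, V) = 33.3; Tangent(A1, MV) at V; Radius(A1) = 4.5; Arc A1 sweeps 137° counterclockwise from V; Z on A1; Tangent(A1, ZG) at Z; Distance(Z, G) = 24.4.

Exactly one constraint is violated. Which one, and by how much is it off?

Distance(Z, G) = 24.4 — off by 3.70.

M = (0.00, 0.00) ✓; M.y = 0.00, V.y = 0.00 ✓; |MV| = 33.30 ✓; ∠(TV, VM) = 90.00° ✓; |TV| = 4.500 ✓; bearing(T→Z) − bearing(T→V) = 137.0° ✓; |TZ| = 4.500 ✓; ∠(TZ, ZG) = 90.00° ✓; |ZG| = 28.10 ✗.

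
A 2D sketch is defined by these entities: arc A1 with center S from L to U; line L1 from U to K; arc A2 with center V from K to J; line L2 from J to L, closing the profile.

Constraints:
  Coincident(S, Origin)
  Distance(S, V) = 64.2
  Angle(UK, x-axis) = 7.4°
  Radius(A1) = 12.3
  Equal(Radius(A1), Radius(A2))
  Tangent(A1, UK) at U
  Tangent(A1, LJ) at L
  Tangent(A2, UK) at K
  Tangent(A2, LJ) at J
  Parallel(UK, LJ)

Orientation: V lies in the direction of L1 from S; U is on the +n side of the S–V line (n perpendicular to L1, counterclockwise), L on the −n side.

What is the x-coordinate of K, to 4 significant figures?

62.08

Tangency of A1 to both parallel lines with radius 12.3 puts U and L at S ± 12.3·n: U = (-1.584, 12.20), L = (1.584, -12.20). Equal radii place K and J the same way about V: K = V + 12.3·n = (62.08, 20.47), J = V − 12.3·n = (65.25, -3.929). So K.x = 62.08.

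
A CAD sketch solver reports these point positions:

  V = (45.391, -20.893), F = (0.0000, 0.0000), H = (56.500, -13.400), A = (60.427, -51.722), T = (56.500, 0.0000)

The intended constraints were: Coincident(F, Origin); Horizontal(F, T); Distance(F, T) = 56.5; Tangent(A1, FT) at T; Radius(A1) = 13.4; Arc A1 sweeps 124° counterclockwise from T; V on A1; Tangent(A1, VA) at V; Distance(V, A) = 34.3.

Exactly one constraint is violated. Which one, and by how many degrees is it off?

Tangent(A1, VA) at V — off by 8.00°.

F = (0.00, 0.00) ✓; F.y = 0.00, T.y = 0.00 ✓; |FT| = 56.50 ✓; ∠(HT, TF) = 90.00° ✓; |HT| = 13.40 ✓; bearing(H→V) − bearing(H→T) = 124.0° ✓; |HV| = 13.40 ✓; ∠(HV, VA) = 98.00° ✗; |VA| = 34.30 ✓.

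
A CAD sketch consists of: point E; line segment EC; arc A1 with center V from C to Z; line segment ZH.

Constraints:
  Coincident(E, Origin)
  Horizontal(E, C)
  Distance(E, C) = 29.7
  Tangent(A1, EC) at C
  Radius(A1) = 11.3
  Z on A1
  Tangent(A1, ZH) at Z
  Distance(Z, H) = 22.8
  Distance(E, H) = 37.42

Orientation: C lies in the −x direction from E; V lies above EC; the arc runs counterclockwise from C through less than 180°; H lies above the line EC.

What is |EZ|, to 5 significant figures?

21.248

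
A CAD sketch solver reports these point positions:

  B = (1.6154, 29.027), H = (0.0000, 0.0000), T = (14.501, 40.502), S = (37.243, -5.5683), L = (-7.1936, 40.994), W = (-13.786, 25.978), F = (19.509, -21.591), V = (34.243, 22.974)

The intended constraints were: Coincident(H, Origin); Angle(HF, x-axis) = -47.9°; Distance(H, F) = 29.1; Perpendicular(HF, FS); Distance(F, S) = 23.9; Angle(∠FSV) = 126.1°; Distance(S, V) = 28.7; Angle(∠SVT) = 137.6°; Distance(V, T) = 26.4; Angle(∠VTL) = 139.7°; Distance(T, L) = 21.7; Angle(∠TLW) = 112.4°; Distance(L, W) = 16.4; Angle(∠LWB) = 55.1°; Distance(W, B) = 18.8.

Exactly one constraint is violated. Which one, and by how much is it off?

Distance(W, B) = 18.8 — off by 3.10.

H = (0.00, 0.00) ✓; HF at -47.90° ✓; |HF| = 29.10 ✓; ∠(HF, FS) = 90.00° ✓; |FS| = 23.90 ✓; ∠FSV = 126.1° ✓; |SV| = 28.70 ✓; ∠SVT = 137.6° ✓; |VT| = 26.40 ✓; ∠VTL = 139.7° ✓; |TL| = 21.70 ✓; ∠TLW = 112.4° ✓; |LW| = 16.40 ✓; ∠LWB = 55.10° ✓; |WB| = 15.70 ✗.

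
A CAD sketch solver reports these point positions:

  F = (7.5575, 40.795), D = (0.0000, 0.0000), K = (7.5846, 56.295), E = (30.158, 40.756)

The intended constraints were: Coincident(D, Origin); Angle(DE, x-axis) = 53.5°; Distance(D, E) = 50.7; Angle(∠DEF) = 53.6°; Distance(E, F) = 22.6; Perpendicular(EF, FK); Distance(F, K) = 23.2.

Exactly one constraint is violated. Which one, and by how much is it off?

Distance(F, K) = 23.2 — off by 7.70.

D = (0.00, 0.00) ✓; DE at 53.50° ✓; |DE| = 50.70 ✓; ∠DEF = 53.60° ✓; |EF| = 22.60 ✓; ∠(EF, FK) = 90.00° ✓; |FK| = 15.50 ✗.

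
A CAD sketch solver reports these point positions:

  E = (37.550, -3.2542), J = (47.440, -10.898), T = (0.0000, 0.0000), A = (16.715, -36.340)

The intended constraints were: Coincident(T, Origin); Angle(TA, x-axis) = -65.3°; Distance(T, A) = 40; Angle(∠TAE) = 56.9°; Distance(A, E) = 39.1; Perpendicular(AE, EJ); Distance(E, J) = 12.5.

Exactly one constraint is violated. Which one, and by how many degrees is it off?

Perpendicular(AE, EJ) — off by 5.50°.

T = (0.00, 0.00) ✓; TA at -65.30° ✓; |TA| = 40.00 ✓; ∠TAE = 56.90° ✓; |AE| = 39.10 ✓; ∠(AE, EJ) = 95.50° ✗; |EJ| = 12.50 ✓.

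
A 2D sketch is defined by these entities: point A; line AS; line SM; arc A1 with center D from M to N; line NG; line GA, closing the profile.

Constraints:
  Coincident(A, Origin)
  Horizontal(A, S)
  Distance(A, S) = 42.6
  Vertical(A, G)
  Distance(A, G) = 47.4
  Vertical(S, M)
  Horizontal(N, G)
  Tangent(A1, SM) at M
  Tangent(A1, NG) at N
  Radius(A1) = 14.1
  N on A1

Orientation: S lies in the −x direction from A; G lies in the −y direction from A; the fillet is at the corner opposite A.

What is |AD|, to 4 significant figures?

43.83

A and G share the same x with |AG| = 47.4 and G on the −y side, so G = (0.000, -47.40). The virtual corner opposite A is at (-42.60, -47.40). Tangency of A1 to SM means the radius DM is perpendicular to SM and tangency of A1 to NG means the radius DN is perpendicular to NG, with radius 14.1, so the center D sits 14.1 in from both sides at D = (-28.50, -33.30). Then |AD| = |D − A| = 43.83.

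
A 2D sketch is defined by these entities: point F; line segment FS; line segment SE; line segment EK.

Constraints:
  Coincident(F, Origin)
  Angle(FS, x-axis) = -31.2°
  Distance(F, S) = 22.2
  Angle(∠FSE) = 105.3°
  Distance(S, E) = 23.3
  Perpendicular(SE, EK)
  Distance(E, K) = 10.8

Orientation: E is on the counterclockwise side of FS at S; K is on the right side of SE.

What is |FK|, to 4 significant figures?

43.45

∠FSE = 105.3°, so SE runs at -31.2° + (180° − 105.3°) = 43.50° from the x-axis; with |SE| = 23.3, E = S + 23.3·(cos 43.50°, sin 43.50°) = (35.89, 4.538). The perpendicularity gives EK at right angles to SE; with |EK| = 10.8 on the right of SE, K = E + 10.8·(0.6884, -0.7254) = (43.32, -3.296). Then |FK| = |K − F| = 43.45.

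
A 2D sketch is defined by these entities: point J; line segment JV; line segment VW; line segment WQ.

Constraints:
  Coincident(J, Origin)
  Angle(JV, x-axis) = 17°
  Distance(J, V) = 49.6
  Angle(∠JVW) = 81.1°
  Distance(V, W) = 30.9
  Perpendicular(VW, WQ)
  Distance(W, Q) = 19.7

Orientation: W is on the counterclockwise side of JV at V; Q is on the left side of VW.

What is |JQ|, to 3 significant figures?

37.4

J is at the origin; JV runs at 17.0° with length 49.6, so V = 49.6·(cos 17.0°, sin 17.0°) = (47.4, 14.5). ∠JVW = 81.1°, so VW runs at 17.0° + (180° − 81.1°) = 116° from the x-axis; with |VW| = 30.9, W = V + 30.9·(cos 116°, sin 116°) = (33.9, 42.3). VW ⟂ WQ; with |WQ| = 19.7 on the left of VW, Q = W + 19.7·(-0.900, -0.437) = (16.2, 33.7). Then |JQ| = |Q − J| = 37.4.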